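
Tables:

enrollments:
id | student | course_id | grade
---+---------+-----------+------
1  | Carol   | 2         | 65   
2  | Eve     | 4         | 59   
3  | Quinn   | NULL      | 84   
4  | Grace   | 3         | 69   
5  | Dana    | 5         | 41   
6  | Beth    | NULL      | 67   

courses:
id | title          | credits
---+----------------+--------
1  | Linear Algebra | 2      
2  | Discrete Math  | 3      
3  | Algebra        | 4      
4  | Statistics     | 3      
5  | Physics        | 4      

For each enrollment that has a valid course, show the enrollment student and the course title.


INNER JOIN keeps only enrollments rows whose course_id matches an id in courses. Walk through each enrollment:
  - enrollment 1 (Carol): course_id=2 -> matches Discrete Math
  - enrollment 2 (Eve): course_id=4 -> matches Statistics
  - enrollment 3 (Quinn): course_id=NULL, no match -> dropped
  - enrollment 4 (Grace): course_id=3 -> matches Algebra
  - enrollment 5 (Dana): course_id=5 -> matches Physics
  - enrollment 6 (Beth): course_id=NULL, no match -> dropped
So 2 of 6 rows are dropped.

SQL:
SELECT a.student, b.title AS course
FROM enrollments a
INNER JOIN courses b ON a.course_id = b.id

Result:
student | course       
--------+--------------
Carol   | Discrete Math
Eve     | Statistics   
Grace   | Algebra      
Dana    | Physics      


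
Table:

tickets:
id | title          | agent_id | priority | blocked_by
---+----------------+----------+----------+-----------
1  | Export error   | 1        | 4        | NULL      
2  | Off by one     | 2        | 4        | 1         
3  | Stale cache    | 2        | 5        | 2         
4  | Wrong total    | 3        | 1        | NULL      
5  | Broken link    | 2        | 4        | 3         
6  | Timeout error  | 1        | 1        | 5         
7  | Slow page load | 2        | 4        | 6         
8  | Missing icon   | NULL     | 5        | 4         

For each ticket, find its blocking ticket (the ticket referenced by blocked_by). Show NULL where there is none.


This is a self-join: tickets is joined to a second copy of itself, matching each row's blocked_by to another row's id. Use LEFT JOIN so rows with blocked_by=NULL are kept.
  - ticket 1 (Export error): blocked_by=NULL -> NULL
  - ticket 2 (Off by one): blocked_by=1 -> Export error
  - ticket 3 (Stale cache): blocked_by=2 -> Off by one
  - ticket 4 (Wrong total): blocked_by=NULL -> NULL
  - ticket 5 (Broken link): blocked_by=3 -> Stale cache
  - ticket 6 (Timeout error): blocked_by=5 -> Broken link
  - ticket 7 (Slow page load): blocked_by=6 -> Timeout error
  - ticket 8 (Missing icon): blocked_by=4 -> Wrong total

SQL:
SELECT a.title AS item, b.title AS blocked_by
FROM tickets a
LEFT JOIN tickets b ON a.blocked_by = b.id

Result:
item           | blocked_by   
---------------+--------------
Export error   | NULL         
Off by one     | Export error 
Stale cache    | Off by one   
Wrong total    | NULL         
Broken link    | Stale cache  
Timeout error  | Broken link  
Slow page load | Timeout error
Missing icon   | Wrong total  


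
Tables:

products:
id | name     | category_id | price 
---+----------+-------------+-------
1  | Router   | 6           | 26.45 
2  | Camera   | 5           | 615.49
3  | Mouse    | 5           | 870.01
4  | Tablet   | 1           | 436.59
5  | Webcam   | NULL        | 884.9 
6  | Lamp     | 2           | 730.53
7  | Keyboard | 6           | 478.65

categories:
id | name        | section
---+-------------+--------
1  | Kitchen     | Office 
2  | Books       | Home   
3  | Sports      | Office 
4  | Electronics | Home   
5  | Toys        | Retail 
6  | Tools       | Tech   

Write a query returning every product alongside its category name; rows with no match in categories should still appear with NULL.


LEFT JOIN keeps every row from products (the left table); where category_id has no match in categories, the category columns become NULL. Walk through each product:
  - product 1 (Router): category_id=6 -> matches Tools
  - product 2 (Camera): category_id=5 -> matches Toys
  - product 3 (Mouse): category_id=5 -> matches Toys
  - product 4 (Tablet): category_id=1 -> matches Kitchen
  - product 5 (Webcam): category_id=NULL, no match -> kept with NULL
  - product 6 (Lamp): category_id=2 -> matches Books
  - product 7 (Keyboard): category_id=6 -> matches Tools
All 7 rows appear; 1 has NULL category.

SQL:
SELECT a.name, b.name AS category
FROM products a
LEFT JOIN categories b ON a.category_id = b.id

Result:
name     | category
---------+---------
Router   | Tools   
Camera   | Toys    
Mouse    | Toys    
Tablet   | Kitchen 
Webcam   | NULL    
Lamp     | Books   
Keyboard | Tools   


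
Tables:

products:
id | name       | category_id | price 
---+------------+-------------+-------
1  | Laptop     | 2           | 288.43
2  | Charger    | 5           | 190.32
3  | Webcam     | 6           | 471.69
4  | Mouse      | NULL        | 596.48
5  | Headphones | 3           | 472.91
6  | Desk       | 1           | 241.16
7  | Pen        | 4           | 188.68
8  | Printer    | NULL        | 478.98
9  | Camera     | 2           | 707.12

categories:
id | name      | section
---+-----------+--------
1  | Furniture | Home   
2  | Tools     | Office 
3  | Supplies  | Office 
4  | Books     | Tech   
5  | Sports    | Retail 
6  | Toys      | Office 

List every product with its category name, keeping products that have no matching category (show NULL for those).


LEFT JOIN keeps every row from products (the left table); where category_id has no match in categories, the category columns become NULL. Walk through each product:
  - product 1 (Laptop): category_id=2 -> matches Tools
  - product 2 (Charger): category_id=5 -> matches Sports
  - product 3 (Webcam): category_id=6 -> matches Toys
  - product 4 (Mouse): category_id=NULL, no match -> kept with NULL
  - product 5 (Headphones): category_id=3 -> matches Supplies
  - product 6 (Desk): category_id=1 -> matches Furniture
  - product 7 (Pen): category_id=4 -> matches Books
  - product 8 (Printer): category_id=NULL, no match -> kept with NULL
  - product 9 (Camera): category_id=2 -> matches Tools
All 9 rows appear; 2 have NULL category.

SQL:
SELECT a.name, b.name AS category
FROM products a
LEFT JOIN categories b ON a.category_id = b.id

Result:
name       | category 
-----------+----------
Laptop     | Tools    
Charger    | Sports   
Webcam     | Toys     
Mouse      | NULL     
Headphones | Supplies 
Desk       | Furniture
Pen        | Books    
Printer    | NULL     
Camera     | Tools    


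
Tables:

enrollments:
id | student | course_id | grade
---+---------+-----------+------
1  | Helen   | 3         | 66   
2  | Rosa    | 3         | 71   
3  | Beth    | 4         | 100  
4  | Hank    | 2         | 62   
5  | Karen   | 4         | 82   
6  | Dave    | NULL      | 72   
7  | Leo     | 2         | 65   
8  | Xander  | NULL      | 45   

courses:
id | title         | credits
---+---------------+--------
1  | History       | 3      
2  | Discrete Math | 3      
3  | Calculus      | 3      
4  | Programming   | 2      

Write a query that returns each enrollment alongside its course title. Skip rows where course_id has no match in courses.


INNER JOIN keeps only enrollments rows whose course_id matches an id in courses. Walk through each enrollment:
  - enrollment 1 (Helen): course_id=3 -> matches Calculus
  - enrollment 2 (Rosa): course_id=3 -> matches Calculus
  - enrollment 3 (Beth): course_id=4 -> matches Programming
  - enrollment 4 (Hank): course_id=2 -> matches Discrete Math
  - enrollment 5 (Karen): course_id=4 -> matches Programming
  - enrollment 6 (Dave): course_id=NULL, no match -> dropped
  - enrollment 7 (Leo): course_id=2 -> matches Discrete Math
  - enrollment 8 (Xander): course_id=NULL, no match -> dropped
So 2 of 8 rows are dropped.

SQL:
SELECT a.student, b.title AS course
FROM enrollments a
INNER JOIN courses b ON a.course_id = b.id

Result:
student | course       
--------+--------------
Helen   | Calculus     
Rosa    | Calculus     
Beth    | Programming  
Hank    | Discrete Math
Karen   | Programming  
Leo     | Discrete Math


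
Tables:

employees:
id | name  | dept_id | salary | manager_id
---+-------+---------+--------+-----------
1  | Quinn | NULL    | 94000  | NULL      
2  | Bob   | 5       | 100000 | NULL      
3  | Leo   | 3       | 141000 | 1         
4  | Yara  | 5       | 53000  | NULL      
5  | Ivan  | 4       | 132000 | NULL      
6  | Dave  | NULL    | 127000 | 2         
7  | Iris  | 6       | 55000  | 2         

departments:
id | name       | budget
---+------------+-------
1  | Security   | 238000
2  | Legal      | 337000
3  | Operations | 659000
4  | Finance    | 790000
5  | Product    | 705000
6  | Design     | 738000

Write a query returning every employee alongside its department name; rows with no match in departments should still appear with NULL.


LEFT JOIN keeps every row from employees (the left table); where dept_id has no match in departments, the department columns become NULL. Walk through each employee:
  - employee 1 (Quinn): dept_id=NULL, no match -> kept with NULL
  - employee 2 (Bob): dept_id=5 -> matches Product
  - employee 3 (Leo): dept_id=3 -> matches Operations
  - employee 4 (Yara): dept_id=5 -> matches Product
  - employee 5 (Ivan): dept_id=4 -> matches Finance
  - employee 6 (Dave): dept_id=NULL, no match -> kept with NULL
  - employee 7 (Iris): dept_id=6 -> matches Design
All 7 rows appear; 2 have NULL department.

SQL:
SELECT a.name, b.name AS department
FROM employees a
LEFT JOIN departments b ON a.dept_id = b.id

Result:
name  | department
------+-----------
Quinn | NULL      
Bob   | Product   
Leo   | Operations
Yara  | Product   
Ivan  | Finance   
Dave  | NULL      
Iris  | Design    


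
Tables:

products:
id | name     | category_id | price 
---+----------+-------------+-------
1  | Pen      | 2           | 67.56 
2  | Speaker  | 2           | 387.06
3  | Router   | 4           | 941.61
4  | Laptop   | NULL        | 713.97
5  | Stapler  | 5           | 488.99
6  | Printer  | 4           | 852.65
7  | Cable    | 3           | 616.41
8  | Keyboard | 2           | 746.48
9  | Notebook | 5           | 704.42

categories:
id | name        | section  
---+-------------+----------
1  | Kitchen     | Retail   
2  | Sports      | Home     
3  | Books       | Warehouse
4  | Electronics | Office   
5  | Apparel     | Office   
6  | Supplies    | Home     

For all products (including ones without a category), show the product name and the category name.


LEFT JOIN keeps every row from products (the left table); where category_id has no match in categories, the category columns become NULL. Walk through each product:
  - product 1 (Pen): category_id=2 -> matches Sports
  - product 2 (Speaker): category_id=2 -> matches Sports
  - product 3 (Router): category_id=4 -> matches Electronics
  - product 4 (Laptop): category_id=NULL, no match -> kept with NULL
  - product 5 (Stapler): category_id=5 -> matches Apparel
  - product 6 (Printer): category_id=4 -> matches Electronics
  - product 7 (Cable): category_id=3 -> matches Books
  - product 8 (Keyboard): category_id=2 -> matches Sports
  - product 9 (Notebook): category_id=5 -> matches Apparel
All 9 rows appear; 1 has NULL category.

SQL:
SELECT a.name, b.name AS category
FROM products a
LEFT JOIN categories b ON a.category_id = b.id

Result:
name     | category   
---------+------------
Pen      | Sports     
Speaker  | Sports     
Router   | Electronics
Laptop   | NULL       
Stapler  | Apparel    
Printer  | Electronics
Cable    | Books      
Keyboard | Sports     
Notebook | Apparel    


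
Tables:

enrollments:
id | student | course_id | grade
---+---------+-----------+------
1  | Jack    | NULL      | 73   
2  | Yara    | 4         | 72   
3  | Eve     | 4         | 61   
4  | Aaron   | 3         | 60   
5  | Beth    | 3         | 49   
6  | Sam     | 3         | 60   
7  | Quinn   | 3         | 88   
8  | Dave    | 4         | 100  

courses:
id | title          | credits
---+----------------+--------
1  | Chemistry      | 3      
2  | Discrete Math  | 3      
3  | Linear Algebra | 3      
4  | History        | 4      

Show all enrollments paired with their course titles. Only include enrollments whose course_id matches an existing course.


INNER JOIN keeps only enrollments rows whose course_id matches an id in courses. Walk through each enrollment:
  - enrollment 1 (Jack): course_id=NULL, no match -> dropped
  - enrollment 2 (Yara): course_id=4 -> matches History
  - enrollment 3 (Eve): course_id=4 -> matches History
  - enrollment 4 (Aaron): course_id=3 -> matches Linear Algebra
  - enrollment 5 (Beth): course_id=3 -> matches Linear Algebra
  - enrollment 6 (Sam): course_id=3 -> matches Linear Algebra
  - enrollment 7 (Quinn): course_id=3 -> matches Linear Algebra
  - enrollment 8 (Dave): course_id=4 -> matches History
So 1 of 8 rows is dropped.

SQL:
SELECT a.student, b.title AS course
FROM enrollments a
INNER JOIN courses b ON a.course_id = b.id

Result:
student | course        
--------+---------------
Yara    | History       
Eve     | History       
Aaron   | Linear Algebra
Beth    | Linear Algebra
Sam     | Linear Algebra
Quinn   | Linear Algebra
Dave    | History       


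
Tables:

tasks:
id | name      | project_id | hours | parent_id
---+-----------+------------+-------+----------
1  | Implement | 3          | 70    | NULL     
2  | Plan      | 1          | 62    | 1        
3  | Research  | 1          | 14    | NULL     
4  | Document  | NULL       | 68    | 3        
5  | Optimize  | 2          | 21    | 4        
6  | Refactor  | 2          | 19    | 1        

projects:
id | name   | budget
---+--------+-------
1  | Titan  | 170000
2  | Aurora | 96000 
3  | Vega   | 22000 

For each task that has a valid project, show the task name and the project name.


INNER JOIN keeps only tasks rows whose project_id matches an id in projects. Walk through each task:
  - task 1 (Implement): project_id=3 -> matches Vega
  - task 2 (Plan): project_id=1 -> matches Titan
  - task 3 (Research): project_id=1 -> matches Titan
  - task 4 (Document): project_id=NULL, no match -> dropped
  - task 5 (Optimize): project_id=2 -> matches Aurora
  - task 6 (Refactor): project_id=2 -> matches Aurora
So 1 of 6 rows is dropped.

SQL:
SELECT a.name, b.name AS project
FROM tasks a
INNER JOIN projects b ON a.project_id = b.id

Result:
name      | project
----------+--------
Implement | Vega   
Plan      | Titan  
Research  | Titan  
Optimize  | Aurora 
Refactor  | Aurora 


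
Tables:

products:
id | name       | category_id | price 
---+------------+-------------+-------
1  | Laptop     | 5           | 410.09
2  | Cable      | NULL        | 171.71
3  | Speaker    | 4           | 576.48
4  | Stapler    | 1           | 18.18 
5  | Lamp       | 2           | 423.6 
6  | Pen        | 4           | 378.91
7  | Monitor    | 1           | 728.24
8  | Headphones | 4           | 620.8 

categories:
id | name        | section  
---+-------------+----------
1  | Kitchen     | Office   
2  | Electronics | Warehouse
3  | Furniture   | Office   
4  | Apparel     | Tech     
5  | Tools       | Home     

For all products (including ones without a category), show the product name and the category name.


LEFT JOIN keeps every row from products (the left table); where category_id has no match in categories, the category columns become NULL. Walk through each product:
  - product 1 (Laptop): category_id=5 -> matches Tools
  - product 2 (Cable): category_id=NULL, no match -> kept with NULL
  - product 3 (Speaker): category_id=4 -> matches Apparel
  - product 4 (Stapler): category_id=1 -> matches Kitchen
  - product 5 (Lamp): category_id=2 -> matches Electronics
  - product 6 (Pen): category_id=4 -> matches Apparel
  - product 7 (Monitor): category_id=1 -> matches Kitchen
  - product 8 (Headphones): category_id=4 -> matches Apparel
All 8 rows appear; 1 has NULL category.

SQL:
SELECT a.name, b.name AS category
FROM products a
LEFT JOIN categories b ON a.category_id = b.id

Result:
name       | category   
-----------+------------
Laptop     | Tools      
Cable      | NULL       
Speaker    | Apparel    
Stapler    | Kitchen    
Lamp       | Electronics
Pen        | Apparel    
Monitor    | Kitchen    
Headphones | Apparel    


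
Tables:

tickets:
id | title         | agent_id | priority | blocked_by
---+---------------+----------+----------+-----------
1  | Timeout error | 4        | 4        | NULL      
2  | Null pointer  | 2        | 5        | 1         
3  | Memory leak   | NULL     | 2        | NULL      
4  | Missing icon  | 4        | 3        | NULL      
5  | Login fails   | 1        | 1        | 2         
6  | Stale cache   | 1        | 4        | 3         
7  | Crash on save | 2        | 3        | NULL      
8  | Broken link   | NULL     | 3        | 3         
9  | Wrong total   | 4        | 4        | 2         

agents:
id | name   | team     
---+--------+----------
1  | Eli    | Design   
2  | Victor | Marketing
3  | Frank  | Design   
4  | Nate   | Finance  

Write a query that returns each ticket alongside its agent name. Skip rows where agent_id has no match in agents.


INNER JOIN keeps only tickets rows whose agent_id matches an id in agents. Walk through each ticket:
  - ticket 1 (Timeout error): agent_id=4 -> matches Nate
  - ticket 2 (Null pointer): agent_id=2 -> matches Victor
  - ticket 3 (Memory leak): agent_id=NULL, no match -> dropped
  - ticket 4 (Missing icon): agent_id=4 -> matches Nate
  - ticket 5 (Login fails): agent_id=1 -> matches Eli
  - ticket 6 (Stale cache): agent_id=1 -> matches Eli
  - ticket 7 (Crash on save): agent_id=2 -> matches Victor
  - ticket 8 (Broken link): agent_id=NULL, no match -> dropped
  - ticket 9 (Wrong total): agent_id=4 -> matches Nate
So 2 of 9 rows are dropped.

SQL:
SELECT a.title, b.name AS agent
FROM tickets a
INNER JOIN agents b ON a.agent_id = b.id

Result:
title         | agent 
--------------+-------
Timeout error | Nate  
Null pointer  | Victor
Missing icon  | Nate  
Login fails   | Eli   
Stale cache   | Eli   
Crash on save | Victor
Wrong total   | Nate  


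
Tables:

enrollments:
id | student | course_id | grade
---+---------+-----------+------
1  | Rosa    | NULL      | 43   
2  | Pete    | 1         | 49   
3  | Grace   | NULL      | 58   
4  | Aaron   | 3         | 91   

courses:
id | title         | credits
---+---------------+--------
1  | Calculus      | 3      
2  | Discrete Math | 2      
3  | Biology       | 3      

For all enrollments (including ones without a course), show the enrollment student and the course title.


LEFT JOIN keeps every row from enrollments (the left table); where course_id has no match in courses, the course columns become NULL. Walk through each enrollment:
  - enrollment 1 (Rosa): course_id=NULL, no match -> kept with NULL
  - enrollment 2 (Pete): course_id=1 -> matches Calculus
  - enrollment 3 (Grace): course_id=NULL, no match -> kept with NULL
  - enrollment 4 (Aaron): course_id=3 -> matches Biology
All 4 rows appear; 2 have NULL course.

SQL:
SELECT a.student, b.title AS course
FROM enrollments a
LEFT JOIN courses b ON a.course_id = b.id

Result:
student | course  
--------+---------
Rosa    | NULL    
Pete    | Calculus
Grace   | NULL    
Aaron   | Biology 


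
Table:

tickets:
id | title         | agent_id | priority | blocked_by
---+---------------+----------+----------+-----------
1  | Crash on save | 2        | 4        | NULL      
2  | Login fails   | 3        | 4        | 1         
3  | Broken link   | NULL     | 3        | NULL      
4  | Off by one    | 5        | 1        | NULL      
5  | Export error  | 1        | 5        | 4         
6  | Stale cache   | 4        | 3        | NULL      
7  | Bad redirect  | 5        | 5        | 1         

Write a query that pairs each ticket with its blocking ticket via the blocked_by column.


This is a self-join: tickets is joined to a second copy of itself, matching each row's blocked_by to another row's id. Use LEFT JOIN so rows with blocked_by=NULL are kept.
  - ticket 1 (Crash on save): blocked_by=NULL -> NULL
  - ticket 2 (Login fails): blocked_by=1 -> Crash on save
  - ticket 3 (Broken link): blocked_by=NULL -> NULL
  - ticket 4 (Off by one): blocked_by=NULL -> NULL
  - ticket 5 (Export error): blocked_by=4 -> Off by one
  - ticket 6 (Stale cache): blocked_by=NULL -> NULL
  - ticket 7 (Bad redirect): blocked_by=1 -> Crash on save

SQL:
SELECT a.title AS item, b.title AS blocked_by
FROM tickets a
LEFT JOIN tickets b ON a.blocked_by = b.id

Result:
item          | blocked_by   
--------------+--------------
Crash on save | NULL         
Login fails   | Crash on save
Broken link   | NULL         
Off by one    | NULL         
Export error  | Off by one   
Stale cache   | NULL         
Bad redirect  | Crash on save


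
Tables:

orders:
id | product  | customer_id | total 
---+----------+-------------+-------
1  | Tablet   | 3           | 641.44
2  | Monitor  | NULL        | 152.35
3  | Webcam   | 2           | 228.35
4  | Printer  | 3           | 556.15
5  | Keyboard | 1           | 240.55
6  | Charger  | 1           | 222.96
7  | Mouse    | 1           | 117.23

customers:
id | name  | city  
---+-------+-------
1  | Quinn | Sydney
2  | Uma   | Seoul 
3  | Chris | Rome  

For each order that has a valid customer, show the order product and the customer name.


INNER JOIN keeps only orders rows whose customer_id matches an id in customers. Walk through each order:
  - order 1 (Tablet): customer_id=3 -> matches Chris
  - order 2 (Monitor): customer_id=NULL, no match -> dropped
  - order 3 (Webcam): customer_id=2 -> matches Uma
  - order 4 (Printer): customer_id=3 -> matches Chris
  - order 5 (Keyboard): customer_id=1 -> matches Quinn
  - order 6 (Charger): customer_id=1 -> matches Quinn
  - order 7 (Mouse): customer_id=1 -> matches Quinn
So 1 of 7 rows is dropped.

SQL:
SELECT a.product, b.name AS customer
FROM orders a
INNER JOIN customers b ON a.customer_id = b.id

Result:
product  | customer
---------+---------
Tablet   | Chris   
Webcam   | Uma     
Printer  | Chris   
Keyboard | Quinn   
Charger  | Quinn   
Mouse    | Quinn   


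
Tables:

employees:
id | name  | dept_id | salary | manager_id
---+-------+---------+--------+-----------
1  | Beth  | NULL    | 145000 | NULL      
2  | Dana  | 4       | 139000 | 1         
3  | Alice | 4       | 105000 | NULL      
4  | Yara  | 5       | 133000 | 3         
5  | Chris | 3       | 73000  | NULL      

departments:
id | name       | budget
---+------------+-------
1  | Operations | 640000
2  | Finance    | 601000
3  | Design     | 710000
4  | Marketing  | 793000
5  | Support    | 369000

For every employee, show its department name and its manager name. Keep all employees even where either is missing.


Two LEFT JOINs from the same base table employees: one to departments via dept_id, one to employees itself via manager_id. Both are LEFT so every employee is preserved.
Match against departments:
  - employee 1 (Beth): dept_id=NULL, no match -> kept with NULL
  - employee 2 (Dana): dept_id=4 -> matches Marketing
  - employee 3 (Alice): dept_id=4 -> matches Marketing
  - employee 4 (Yara): dept_id=5 -> matches Support
  - employee 5 (Chris): dept_id=3 -> matches Design
Match against employees (self):
  - employee 1 (Beth): manager_id=NULL -> NULL
  - employee 2 (Dana): manager_id=1 -> Beth
  - employee 3 (Alice): manager_id=NULL -> NULL
  - employee 4 (Yara): manager_id=3 -> Alice
  - employee 5 (Chris): manager_id=NULL -> NULL

SQL:
SELECT a.name, b.name AS department, c.name AS manager
FROM employees a
LEFT JOIN departments b ON a.dept_id = b.id
LEFT JOIN employees c ON a.manager_id = c.id

Result:
name  | department | manager
------+------------+--------
Beth  | NULL       | NULL   
Dana  | Marketing  | Beth   
Alice | Marketing  | NULL   
Yara  | Support    | Alice  
Chris | Design     | NULL   


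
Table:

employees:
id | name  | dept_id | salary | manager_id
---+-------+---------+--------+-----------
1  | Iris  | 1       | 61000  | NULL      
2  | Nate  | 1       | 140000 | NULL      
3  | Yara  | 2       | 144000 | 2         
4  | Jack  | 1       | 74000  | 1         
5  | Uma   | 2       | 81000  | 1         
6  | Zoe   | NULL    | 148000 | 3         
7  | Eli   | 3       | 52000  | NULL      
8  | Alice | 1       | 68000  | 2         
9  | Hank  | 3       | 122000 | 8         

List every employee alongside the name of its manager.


This is a self-join: employees is joined to a second copy of itself, matching each row's manager_id to another row's id. Use LEFT JOIN so rows with manager_id=NULL are kept.
  - employee 1 (Iris): manager_id=NULL -> NULL
  - employee 2 (Nate): manager_id=NULL -> NULL
  - employee 3 (Yara): manager_id=2 -> Nate
  - employee 4 (Jack): manager_id=1 -> Iris
  - employee 5 (Uma): manager_id=1 -> Iris
  - employee 6 (Zoe): manager_id=3 -> Yara
  - employee 7 (Eli): manager_id=NULL -> NULL
  - employee 8 (Alice): manager_id=2 -> Nate
  - employee 9 (Hank): manager_id=8 -> Alice

SQL:
SELECT a.name AS item, b.name AS manager
FROM employees a
LEFT JOIN employees b ON a.manager_id = b.id

Result:
item  | manager
------+--------
Iris  | NULL   
Nate  | NULL   
Yara  | Nate   
Jack  | Iris   
Uma   | Iris   
Zoe   | Yara   
Eli   | NULL   
Alice | Nate   
Hank  | Alice  


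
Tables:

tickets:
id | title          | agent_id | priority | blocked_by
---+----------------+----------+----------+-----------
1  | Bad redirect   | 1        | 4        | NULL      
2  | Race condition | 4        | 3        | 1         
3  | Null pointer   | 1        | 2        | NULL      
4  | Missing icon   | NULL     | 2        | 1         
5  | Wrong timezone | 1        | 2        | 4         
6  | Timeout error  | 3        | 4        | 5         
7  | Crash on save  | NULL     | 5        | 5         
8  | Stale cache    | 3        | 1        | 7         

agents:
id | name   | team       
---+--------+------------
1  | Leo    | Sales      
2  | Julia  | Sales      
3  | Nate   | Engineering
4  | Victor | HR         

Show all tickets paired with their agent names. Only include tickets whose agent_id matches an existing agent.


INNER JOIN keeps only tickets rows whose agent_id matches an id in agents. Walk through each ticket:
  - ticket 1 (Bad redirect): agent_id=1 -> matches Leo
  - ticket 2 (Race condition): agent_id=4 -> matches Victor
  - ticket 3 (Null pointer): agent_id=1 -> matches Leo
  - ticket 4 (Missing icon): agent_id=NULL, no match -> dropped
  - ticket 5 (Wrong timezone): agent_id=1 -> matches Leo
  - ticket 6 (Timeout error): agent_id=3 -> matches Nate
  - ticket 7 (Crash on save): agent_id=NULL, no match -> dropped
  - ticket 8 (Stale cache): agent_id=3 -> matches Nate
So 2 of 8 rows are dropped.

SQL:
SELECT a.title, b.name AS agent
FROM tickets a
INNER JOIN agents b ON a.agent_id = b.id

Result:
title          | agent 
---------------+-------
Bad redirect   | Leo   
Race condition | Victor
Null pointer   | Leo   
Wrong timezone | Leo   
Timeout error  | Nate  
Stale cache    | Nate  


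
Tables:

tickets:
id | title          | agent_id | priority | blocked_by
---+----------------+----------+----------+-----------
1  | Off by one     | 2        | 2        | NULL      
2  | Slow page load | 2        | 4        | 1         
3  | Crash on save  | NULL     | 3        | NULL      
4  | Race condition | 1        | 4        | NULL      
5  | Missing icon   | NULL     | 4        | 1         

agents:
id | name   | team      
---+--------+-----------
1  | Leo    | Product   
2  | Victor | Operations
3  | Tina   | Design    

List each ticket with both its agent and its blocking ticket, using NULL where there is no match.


Two LEFT JOINs from the same base table tickets: one to agents via agent_id, one to tickets itself via blocked_by. Both are LEFT so every ticket is preserved.
Match against agents:
  - ticket 1 (Off by one): agent_id=2 -> matches Victor
  - ticket 2 (Slow page load): agent_id=2 -> matches Victor
  - ticket 3 (Crash on save): agent_id=NULL, no match -> kept with NULL
  - ticket 4 (Race condition): agent_id=1 -> matches Leo
  - ticket 5 (Missing icon): agent_id=NULL, no match -> kept with NULL
Match against tickets (self):
  - ticket 1 (Off by one): blocked_by=NULL -> NULL
  - ticket 2 (Slow page load): blocked_by=1 -> Off by one
  - ticket 3 (Crash on save): blocked_by=NULL -> NULL
  - ticket 4 (Race condition): blocked_by=NULL -> NULL
  - ticket 5 (Missing icon): blocked_by=1 -> Off by one

SQL:
SELECT a.title, b.name AS agent, c.title AS blocked_by
FROM tickets a
LEFT JOIN agents b ON a.agent_id = b.id
LEFT JOIN tickets c ON a.blocked_by = c.id

Result:
title          | agent  | blocked_by
---------------+--------+-----------
Off by one     | Victor | NULL      
Slow page load | Victor | Off by one
Crash on save  | NULL   | NULL      
Race condition | Leo    | NULL      
Missing icon   | NULL   | Off by one


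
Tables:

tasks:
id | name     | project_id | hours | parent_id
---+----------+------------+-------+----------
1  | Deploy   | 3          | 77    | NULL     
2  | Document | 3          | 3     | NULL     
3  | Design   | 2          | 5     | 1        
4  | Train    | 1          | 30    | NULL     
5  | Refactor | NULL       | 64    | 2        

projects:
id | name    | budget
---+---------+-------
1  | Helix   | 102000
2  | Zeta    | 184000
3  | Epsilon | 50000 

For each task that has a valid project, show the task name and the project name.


INNER JOIN keeps only tasks rows whose project_id matches an id in projects. Walk through each task:
  - task 1 (Deploy): project_id=3 -> matches Epsilon
  - task 2 (Document): project_id=3 -> matches Epsilon
  - task 3 (Design): project_id=2 -> matches Zeta
  - task 4 (Train): project_id=1 -> matches Helix
  - task 5 (Refactor): project_id=NULL, no match -> dropped
So 1 of 5 rows is dropped.

SQL:
SELECT a.name, b.name AS project
FROM tasks a
INNER JOIN projects b ON a.project_id = b.id

Result:
name     | project
---------+--------
Deploy   | Epsilon
Document | Epsilon
Design   | Zeta   
Train    | Helix  


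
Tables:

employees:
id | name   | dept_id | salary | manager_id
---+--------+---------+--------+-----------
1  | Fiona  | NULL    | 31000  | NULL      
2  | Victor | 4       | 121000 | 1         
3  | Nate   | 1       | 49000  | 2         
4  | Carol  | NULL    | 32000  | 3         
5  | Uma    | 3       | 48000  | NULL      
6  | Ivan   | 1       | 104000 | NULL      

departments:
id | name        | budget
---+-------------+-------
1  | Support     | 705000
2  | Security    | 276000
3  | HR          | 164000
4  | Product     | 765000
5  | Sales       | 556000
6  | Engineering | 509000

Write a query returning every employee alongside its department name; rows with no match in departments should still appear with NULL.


LEFT JOIN keeps every row from employees (the left table); where dept_id has no match in departments, the department columns become NULL. Walk through each employee:
  - employee 1 (Fiona): dept_id=NULL, no match -> kept with NULL
  - employee 2 (Victor): dept_id=4 -> matches Product
  - employee 3 (Nate): dept_id=1 -> matches Support
  - employee 4 (Carol): dept_id=NULL, no match -> kept with NULL
  - employee 5 (Uma): dept_id=3 -> matches HR
  - employee 6 (Ivan): dept_id=1 -> matches Support
All 6 rows appear; 2 have NULL department.

SQL:
SELECT a.name, b.name AS department
FROM employees a
LEFT JOIN departments b ON a.dept_id = b.id

Result:
name   | department
-------+-----------
Fiona  | NULL      
Victor | Product   
Nate   | Support   
Carol  | NULL      
Uma    | HR        
Ivan   | Support   


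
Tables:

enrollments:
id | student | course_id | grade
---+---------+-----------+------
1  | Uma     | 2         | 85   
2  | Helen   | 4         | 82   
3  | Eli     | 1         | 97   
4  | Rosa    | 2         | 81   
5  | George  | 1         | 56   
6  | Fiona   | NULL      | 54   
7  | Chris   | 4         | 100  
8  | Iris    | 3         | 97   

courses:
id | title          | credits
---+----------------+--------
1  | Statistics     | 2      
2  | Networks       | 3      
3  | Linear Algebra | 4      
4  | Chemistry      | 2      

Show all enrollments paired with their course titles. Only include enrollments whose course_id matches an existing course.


INNER JOIN keeps only enrollments rows whose course_id matches an id in courses. Walk through each enrollment:
  - enrollment 1 (Uma): course_id=2 -> matches Networks
  - enrollment 2 (Helen): course_id=4 -> matches Chemistry
  - enrollment 3 (Eli): course_id=1 -> matches Statistics
  - enrollment 4 (Rosa): course_id=2 -> matches Networks
  - enrollment 5 (George): course_id=1 -> matches Statistics
  - enrollment 6 (Fiona): course_id=NULL, no match -> dropped
  - enrollment 7 (Chris): course_id=4 -> matches Chemistry
  - enrollment 8 (Iris): course_id=3 -> matches Linear Algebra
So 1 of 8 rows is dropped.

SQL:
SELECT a.student, b.title AS course
FROM enrollments a
INNER JOIN courses b ON a.course_id = b.id

Result:
student | course        
--------+---------------
Uma     | Networks      
Helen   | Chemistry     
Eli     | Statistics    
Rosa    | Networks      
George  | Statistics    
Chris   | Chemistry     
Iris    | Linear Algebra


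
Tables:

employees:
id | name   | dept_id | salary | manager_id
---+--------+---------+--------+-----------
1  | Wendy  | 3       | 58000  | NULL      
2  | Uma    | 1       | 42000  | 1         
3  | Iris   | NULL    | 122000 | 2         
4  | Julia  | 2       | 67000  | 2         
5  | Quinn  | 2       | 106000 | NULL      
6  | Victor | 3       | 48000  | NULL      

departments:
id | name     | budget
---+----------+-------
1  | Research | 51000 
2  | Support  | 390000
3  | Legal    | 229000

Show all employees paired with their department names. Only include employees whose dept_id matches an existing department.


INNER JOIN keeps only employees rows whose dept_id matches an id in departments. Walk through each employee:
  - employee 1 (Wendy): dept_id=3 -> matches Legal
  - employee 2 (Uma): dept_id=1 -> matches Research
  - employee 3 (Iris): dept_id=NULL, no match -> dropped
  - employee 4 (Julia): dept_id=2 -> matches Support
  - employee 5 (Quinn): dept_id=2 -> matches Support
  - employee 6 (Victor): dept_id=3 -> matches Legal
So 1 of 6 rows is dropped.

SQL:
SELECT a.name, b.name AS department
FROM employees a
INNER JOIN departments b ON a.dept_id = b.id

Result:
name   | department
-------+-----------
Wendy  | Legal     
Uma    | Research  
Julia  | Support   
Quinn  | Support   
Victor | Legal     


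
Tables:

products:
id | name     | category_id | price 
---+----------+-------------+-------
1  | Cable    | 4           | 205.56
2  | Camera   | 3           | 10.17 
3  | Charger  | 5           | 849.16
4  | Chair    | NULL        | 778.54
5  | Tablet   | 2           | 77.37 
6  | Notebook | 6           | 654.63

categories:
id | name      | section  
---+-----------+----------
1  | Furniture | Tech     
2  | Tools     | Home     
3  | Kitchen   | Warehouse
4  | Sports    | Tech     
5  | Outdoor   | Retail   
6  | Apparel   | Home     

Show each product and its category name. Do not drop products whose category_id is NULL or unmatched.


LEFT JOIN keeps every row from products (the left table); where category_id has no match in categories, the category columns become NULL. Walk through each product:
  - product 1 (Cable): category_id=4 -> matches Sports
  - product 2 (Camera): category_id=3 -> matches Kitchen
  - product 3 (Charger): category_id=5 -> matches Outdoor
  - product 4 (Chair): category_id=NULL, no match -> kept with NULL
  - product 5 (Tablet): category_id=2 -> matches Tools
  - product 6 (Notebook): category_id=6 -> matches Apparel
All 6 rows appear; 1 has NULL category.

SQL:
SELECT a.name, b.name AS category
FROM products a
LEFT JOIN categories b ON a.category_id = b.id

Result:
name     | category
---------+---------
Cable    | Sports  
Camera   | Kitchen 
Charger  | Outdoor 
Chair    | NULL    
Tablet   | Tools   
Notebook | Apparel 


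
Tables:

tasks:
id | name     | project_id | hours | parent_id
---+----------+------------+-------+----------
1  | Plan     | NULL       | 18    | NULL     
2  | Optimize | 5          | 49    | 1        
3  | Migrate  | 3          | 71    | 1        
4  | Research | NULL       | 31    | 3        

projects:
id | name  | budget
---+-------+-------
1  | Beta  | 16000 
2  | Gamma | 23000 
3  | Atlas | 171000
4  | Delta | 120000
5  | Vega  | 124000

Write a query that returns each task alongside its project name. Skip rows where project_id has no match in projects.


INNER JOIN keeps only tasks rows whose project_id matches an id in projects. Walk through each task:
  - task 1 (Plan): project_id=NULL, no match -> dropped
  - task 2 (Optimize): project_id=5 -> matches Vega
  - task 3 (Migrate): project_id=3 -> matches Atlas
  - task 4 (Research): project_id=NULL, no match -> dropped
So 2 of 4 rows are dropped.

SQL:
SELECT a.name, b.name AS project
FROM tasks a
INNER JOIN projects b ON a.project_id = b.id

Result:
name     | project
---------+--------
Optimize | Vega   
Migrate  | Atlas  


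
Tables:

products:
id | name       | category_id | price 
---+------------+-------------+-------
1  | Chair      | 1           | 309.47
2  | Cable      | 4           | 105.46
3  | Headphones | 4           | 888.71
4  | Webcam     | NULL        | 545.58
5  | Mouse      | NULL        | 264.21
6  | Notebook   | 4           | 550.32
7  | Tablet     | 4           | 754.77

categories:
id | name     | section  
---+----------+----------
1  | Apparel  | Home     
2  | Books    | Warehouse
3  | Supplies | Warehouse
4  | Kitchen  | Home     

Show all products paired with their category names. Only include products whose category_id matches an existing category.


INNER JOIN keeps only products rows whose category_id matches an id in categories. Walk through each product:
  - product 1 (Chair): category_id=1 -> matches Apparel
  - product 2 (Cable): category_id=4 -> matches Kitchen
  - product 3 (Headphones): category_id=4 -> matches Kitchen
  - product 4 (Webcam): category_id=NULL, no match -> dropped
  - product 5 (Mouse): category_id=NULL, no match -> dropped
  - product 6 (Notebook): category_id=4 -> matches Kitchen
  - product 7 (Tablet): category_id=4 -> matches Kitchen
So 2 of 7 rows are dropped.

SQL:
SELECT a.name, b.name AS category
FROM products a
INNER JOIN categories b ON a.category_id = b.id

Result:
name       | category
-----------+---------
Chair      | Apparel 
Cable      | Kitchen 
Headphones | Kitchen 
Notebook   | Kitchen 
Tablet     | Kitchen 


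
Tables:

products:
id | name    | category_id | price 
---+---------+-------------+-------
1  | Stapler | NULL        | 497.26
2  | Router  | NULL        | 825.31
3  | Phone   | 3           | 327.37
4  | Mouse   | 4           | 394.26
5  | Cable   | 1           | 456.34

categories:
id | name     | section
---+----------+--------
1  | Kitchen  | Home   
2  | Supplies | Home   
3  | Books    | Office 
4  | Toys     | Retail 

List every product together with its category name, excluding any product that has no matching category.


INNER JOIN keeps only products rows whose category_id matches an id in categories. Walk through each product:
  - product 1 (Stapler): category_id=NULL, no match -> dropped
  - product 2 (Router): category_id=NULL, no match -> dropped
  - product 3 (Phone): category_id=3 -> matches Books
  - product 4 (Mouse): category_id=4 -> matches Toys
  - product 5 (Cable): category_id=1 -> matches Kitchen
So 2 of 5 rows are dropped.

SQL:
SELECT a.name, b.name AS category
FROM products a
INNER JOIN categories b ON a.category_id = b.id

Result:
name  | category
------+---------
Phone | Books   
Mouse | Toys    
Cable | Kitchen 


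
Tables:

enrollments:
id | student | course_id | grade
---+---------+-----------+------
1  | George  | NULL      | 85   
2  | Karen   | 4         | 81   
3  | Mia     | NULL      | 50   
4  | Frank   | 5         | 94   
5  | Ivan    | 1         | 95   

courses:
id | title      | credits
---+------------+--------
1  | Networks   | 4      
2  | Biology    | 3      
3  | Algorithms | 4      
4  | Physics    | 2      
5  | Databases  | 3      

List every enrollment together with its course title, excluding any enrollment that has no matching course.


INNER JOIN keeps only enrollments rows whose course_id matches an id in courses. Walk through each enrollment:
  - enrollment 1 (George): course_id=NULL, no match -> dropped
  - enrollment 2 (Karen): course_id=4 -> matches Physics
  - enrollment 3 (Mia): course_id=NULL, no match -> dropped
  - enrollment 4 (Frank): course_id=5 -> matches Databases
  - enrollment 5 (Ivan): course_id=1 -> matches Networks
So 2 of 5 rows are dropped.

SQL:
SELECT a.student, b.title AS course
FROM enrollments a
INNER JOIN courses b ON a.course_id = b.id

Result:
student | course   
--------+----------
Karen   | Physics  
Frank   | Databases
Ivan    | Networks 
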